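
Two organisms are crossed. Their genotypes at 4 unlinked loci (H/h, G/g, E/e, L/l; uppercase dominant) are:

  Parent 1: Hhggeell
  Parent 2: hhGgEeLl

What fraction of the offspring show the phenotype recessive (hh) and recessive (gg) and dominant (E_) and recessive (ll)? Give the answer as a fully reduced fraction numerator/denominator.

P(hh gg E_ ll) = 1/16

Hhggeell gametes: Hgel×8, hgel×8
hhGgEeLl gametes: hGEL×2, hGEl×2, hGeL×2, hGel×2, hgEL×2, hgEl×2, hgeL×2, hgel×2
Hhggeell×hhGgEeLl grid (16·16=256): HhGgEeLl=16 HhGgEell=16 HhGgeeLl=16 HhGgeell=16 HhggEeLl=16 HhggEell=16 HhggeeLl=16 Hhggeell=16 hhGgEeLl=16 hhGgEell=16 hhGgeeLl=16 hhGgeell=16 hhggEeLl=16 hhggEell=16 hhggeeLl=16 hhggeell=16
hh gg E_ ll hits 16/256; gcd=16; 16÷16/256÷16 = 1/16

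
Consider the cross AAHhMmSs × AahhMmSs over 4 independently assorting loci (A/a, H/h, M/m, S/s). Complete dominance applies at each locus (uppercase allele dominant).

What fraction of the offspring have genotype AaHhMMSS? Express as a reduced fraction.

P(AaHhMMSS) = 1/64

AAHhMmSs gametes: AHMS×2, AHMs×2, AHmS×2, AHms×2, AhMS×2, AhMs×2, AhmS×2, Ahms×2
AahhMmSs gametes: AhMS×2, AhMs×2, AhmS×2, Ahms×2, ahMS×2, ahMs×2, ahmS×2, ahms×2
AAHhMmSs×AahhMmSs grid (16·16=256): AAHhMMSS=4 AAHhMMSs=8 AAHhMMss=4 AAHhMmSS=8 AAHhMmSs=16 AAHhMmss=8 AAHhmmSS=4 AAHhmmSs=8 AAHhmmss=4 AAhhMMSS=4 AAhhMMSs=8 AAhhMMss=4 AAhhMmSS=8 AAhhMmSs=16 AAhhMmss=8 AAhhmmSS=4 AAhhmmSs=8 AAhhmmss=4 AaHhMMSS=4 AaHhMMSs=8 AaHhMMss=4 AaHhMmSS=8 AaHhMmSs=16 AaHhMmss=8 AaHhmmSS=4 AaHhmmSs=8 AaHhmmss=4 AahhMMSS=4 AahhMMSs=8 AahhMMss=4 AahhMmSS=8 AahhMmSs=16 AahhMmss=8 AahhmmSS=4 AahhmmSs=8 Aahhmmss=4
AaHhMMSS hits 4/256; gcd=4; 4÷4/256÷4 = 1/64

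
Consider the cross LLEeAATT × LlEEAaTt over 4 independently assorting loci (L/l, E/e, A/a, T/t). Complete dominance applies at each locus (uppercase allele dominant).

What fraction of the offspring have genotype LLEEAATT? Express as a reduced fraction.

LLEeAATT gametes: LEAT×8, LeAT×8
LlEEAaTt gametes: LEAT×2, LEAt×2, LEaT×2, LEat×2, lEAT×2, lEAt×2, lEaT×2, lEat×2
LLEeAATT×LlEEAaTt grid (16·16=256): LLEEAATT=16 LLEEAATt=16 LLEEAaTT=16 LLEEAaTt=16 LLEeAATT=16 LLEeAATt=16 LLEeAaTT=16 LLEeAaTt=16 LlEEAATT=16 LlEEAATt=16 LlEEAaTT=16 LlEEAaTt=16 LlEeAATT=16 LlEeAATt=16 LlEeAaTT=16 LlEeAaTt=16
LLEEAATT hits 16/256; gcd=16; 16÷16/256÷16 = 1/16

P(LLEEAATT) = 1/16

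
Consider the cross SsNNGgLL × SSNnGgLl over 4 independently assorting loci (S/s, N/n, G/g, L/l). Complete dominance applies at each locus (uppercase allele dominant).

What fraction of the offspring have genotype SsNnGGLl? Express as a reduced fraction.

P(SsNnGGLl) = 1/32

SsNNGgLL gametes: SNGL×4, SNgL×4, sNGL×4, sNgL×4
SSNnGgLl gametes: SNGL×2, SNGl×2, SNgL×2, SNgl×2, SnGL×2, SnGl×2, SngL×2, Sngl×2
SsNNGgLL×SSNnGgLl grid (16·16=256): SSNNGGLL=8 SSNNGGLl=8 SSNNGgLL=16 SSNNGgLl=16 SSNNggLL=8 SSNNggLl=8 SSNnGGLL=8 SSNnGGLl=8 SSNnGgLL=16 SSNnGgLl=16 SSNnggLL=8 SSNnggLl=8 SsNNGGLL=8 SsNNGGLl=8 SsNNGgLL=16 SsNNGgLl=16 SsNNggLL=8 SsNNggLl=8 SsNnGGLL=8 SsNnGGLl=8 SsNnGgLL=16 SsNnGgLl=16 SsNnggLL=8 SsNnggLl=8
SsNnGGLl hits 8/256; gcd=8; 8÷8/256÷8 = 1/32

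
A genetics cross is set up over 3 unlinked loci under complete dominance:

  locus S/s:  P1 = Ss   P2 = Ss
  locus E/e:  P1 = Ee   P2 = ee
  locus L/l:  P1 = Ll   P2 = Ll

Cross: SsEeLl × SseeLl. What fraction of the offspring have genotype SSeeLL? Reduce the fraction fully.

P(SSeeLL) = 1/32

SsEeLl gametes: SEL×1, SEl×1, SeL×1, Sel×1, sEL×1, sEl×1, seL×1, sel×1
SseeLl gametes: SeL×2, Sel×2, seL×2, sel×2
SsEeLl×SseeLl grid (8·8=64): SSEeLL=2 SSEeLl=4 SSEell=2 SSeeLL=2 SSeeLl=4 SSeell=2 SsEeLL=4 SsEeLl=8 SsEell=4 SseeLL=4 SseeLl=8 Sseell=4 ssEeLL=2 ssEeLl=4 ssEell=2 sseeLL=2 sseeLl=4 sseell=2
SSeeLL hits 2/64; gcd=2; 2÷2/64÷2 = 1/32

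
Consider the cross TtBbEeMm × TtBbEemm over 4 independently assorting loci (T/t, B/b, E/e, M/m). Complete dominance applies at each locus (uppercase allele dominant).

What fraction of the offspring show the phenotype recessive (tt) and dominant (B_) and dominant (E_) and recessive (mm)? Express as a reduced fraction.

TtBbEeMm gametes: TBEM×1, TBEm×1, TBeM×1, TBem×1, TbEM×1, TbEm×1, TbeM×1, Tbem×1, tBEM×1, tBEm×1, tBeM×1, tBem×1, tbEM×1, tbEm×1, tbeM×1, tbem×1
TtBbEemm gametes: TBEm×2, TBem×2, TbEm×2, Tbem×2, tBEm×2, tBem×2, tbEm×2, tbem×2
TtBbEeMm×TtBbEemm grid (16·16=256): TTBBEEMm=2 TTBBEEmm=2 TTBBEeMm=4 TTBBEemm=4 TTBBeeMm=2 TTBBeemm=2 TTBbEEMm=4 TTBbEEmm=4 TTBbEeMm=8 TTBbEemm=8 TTBbeeMm=4 TTBbeemm=4 TTbbEEMm=2 TTbbEEmm=2 TTbbEeMm=4 TTbbEemm=4 TTbbeeMm=2 TTbbeemm=2 TtBBEEMm=4 TtBBEEmm=4 TtBBEeMm=8 TtBBEemm=8 TtBBeeMm=4 TtBBeemm=4 TtBbEEMm=8 TtBbEEmm=8 TtBbEeMm=16 TtBbEemm=16 TtBbeeMm=8 TtBbeemm=8 TtbbEEMm=4 TtbbEEmm=4 TtbbEeMm=8 TtbbEemm=8 TtbbeeMm=4 Ttbbeemm=4 ttBBEEMm=2 ttBBEEmm=2 ttBBEeMm=4 ttBBEemm=4 ttBBeeMm=2 ttBBeemm=2 ttBbEEMm=4 ttBbEEmm=4 ttBbEeMm=8 ttBbEemm=8 ttBbeeMm=4 ttBbeemm=4 ttbbEEMm=2 ttbbEEmm=2 ttbbEeMm=4 ttbbEemm=4 ttbbeeMm=2 ttbbeemm=2
tt B_ E_ mm hits 18/256; gcd=2; 18÷2/256÷2 = 9/128

P(tt B_ E_ mm) = 9/128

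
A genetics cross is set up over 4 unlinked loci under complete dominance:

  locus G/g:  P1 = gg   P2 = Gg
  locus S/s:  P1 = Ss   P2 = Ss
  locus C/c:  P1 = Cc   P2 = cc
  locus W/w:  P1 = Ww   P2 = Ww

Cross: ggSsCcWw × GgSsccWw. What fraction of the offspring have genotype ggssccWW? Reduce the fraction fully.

P(ggssccWW) = 1/64

ggSsCcWw gametes: gSCW×2, gSCw×2, gScW×2, gScw×2, gsCW×2, gsCw×2, gscW×2, gscw×2
GgSsccWw gametes: GScW×2, GScw×2, GscW×2, Gscw×2, gScW×2, gScw×2, gscW×2, gscw×2
ggSsCcWw×GgSsccWw grid (16·16=256): GgSSCcWW=4 GgSSCcWw=8 GgSSCcww=4 GgSSccWW=4 GgSSccWw=8 GgSSccww=4 GgSsCcWW=8 GgSsCcWw=16 GgSsCcww=8 GgSsccWW=8 GgSsccWw=16 GgSsccww=8 GgssCcWW=4 GgssCcWw=8 GgssCcww=4 GgssccWW=4 GgssccWw=8 Ggssccww=4 ggSSCcWW=4 ggSSCcWw=8 ggSSCcww=4 ggSSccWW=4 ggSSccWw=8 ggSSccww=4 ggSsCcWW=8 ggSsCcWw=16 ggSsCcww=8 ggSsccWW=8 ggSsccWw=16 ggSsccww=8 ggssCcWW=4 ggssCcWw=8 ggssCcww=4 ggssccWW=4 ggssccWw=8 ggssccww=4
ggssccWW hits 4/256; gcd=4; 4÷4/256÷4 = 1/64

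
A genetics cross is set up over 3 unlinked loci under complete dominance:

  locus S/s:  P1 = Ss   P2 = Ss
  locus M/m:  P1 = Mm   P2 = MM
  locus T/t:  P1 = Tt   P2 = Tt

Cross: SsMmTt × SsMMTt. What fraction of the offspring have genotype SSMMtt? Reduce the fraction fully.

SsMmTt gametes: SMT×1, SMt×1, SmT×1, Smt×1, sMT×1, sMt×1, smT×1, smt×1
SsMMTt gametes: SMT×2, SMt×2, sMT×2, sMt×2
SsMmTt×SsMMTt grid (8·8=64): SSMMTT=2 SSMMTt=4 SSMMtt=2 SSMmTT=2 SSMmTt=4 SSMmtt=2 SsMMTT=4 SsMMTt=8 SsMMtt=4 SsMmTT=4 SsMmTt=8 SsMmtt=4 ssMMTT=2 ssMMTt=4 ssMMtt=2 ssMmTT=2 ssMmTt=4 ssMmtt=2
SSMMtt hits 2/64; gcd=2; 2÷2/64÷2 = 1/32

P(SSMMtt) = 1/32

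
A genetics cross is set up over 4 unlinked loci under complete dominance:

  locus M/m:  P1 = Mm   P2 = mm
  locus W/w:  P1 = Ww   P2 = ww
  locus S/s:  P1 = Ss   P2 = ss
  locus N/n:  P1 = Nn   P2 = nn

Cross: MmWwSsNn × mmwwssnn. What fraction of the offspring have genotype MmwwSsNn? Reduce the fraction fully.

P(MmwwSsNn) = 1/16

MmWwSsNn gametes: MWSN×1, MWSn×1, MWsN×1, MWsn×1, MwSN×1, MwSn×1, MwsN×1, Mwsn×1, mWSN×1, mWSn×1, mWsN×1, mWsn×1, mwSN×1, mwSn×1, mwsN×1, mwsn×1
mmwwssnn gametes: mwsn×16
MmWwSsNn×mmwwssnn grid (16·16=256): MmWwSsNn=16 MmWwSsnn=16 MmWwssNn=16 MmWwssnn=16 MmwwSsNn=16 MmwwSsnn=16 MmwwssNn=16 Mmwwssnn=16 mmWwSsNn=16 mmWwSsnn=16 mmWwssNn=16 mmWwssnn=16 mmwwSsNn=16 mmwwSsnn=16 mmwwssNn=16 mmwwssnn=16
MmwwSsNn hits 16/256; gcd=16; 16÷16/256÷16 = 1/16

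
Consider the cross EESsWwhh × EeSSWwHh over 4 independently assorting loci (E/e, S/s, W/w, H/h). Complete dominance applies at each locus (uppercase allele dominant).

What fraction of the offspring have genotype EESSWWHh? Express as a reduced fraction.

P(EESSWWHh) = 1/32

EESsWwhh gametes: ESWh×4, ESwh×4, EsWh×4, Eswh×4
EeSSWwHh gametes: ESWH×2, ESWh×2, ESwH×2, ESwh×2, eSWH×2, eSWh×2, eSwH×2, eSwh×2
EESsWwhh×EeSSWwHh grid (16·16=256): EESSWWHh=8 EESSWWhh=8 EESSWwHh=16 EESSWwhh=16 EESSwwHh=8 EESSwwhh=8 EESsWWHh=8 EESsWWhh=8 EESsWwHh=16 EESsWwhh=16 EESswwHh=8 EESswwhh=8 EeSSWWHh=8 EeSSWWhh=8 EeSSWwHh=16 EeSSWwhh=16 EeSSwwHh=8 EeSSwwhh=8 EeSsWWHh=8 EeSsWWhh=8 EeSsWwHh=16 EeSsWwhh=16 EeSswwHh=8 EeSswwhh=8
EESSWWHh hits 8/256; gcd=8; 8÷8/256÷8 = 1/32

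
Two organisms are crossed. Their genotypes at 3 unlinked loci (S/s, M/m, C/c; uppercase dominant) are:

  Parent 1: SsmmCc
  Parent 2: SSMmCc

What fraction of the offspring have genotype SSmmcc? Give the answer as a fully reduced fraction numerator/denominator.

P(SSmmcc) = 1/16

SsmmCc gametes: SmC×2, Smc×2, smC×2, smc×2
SSMmCc gametes: SMC×2, SMc×2, SmC×2, Smc×2
SsmmCc×SSMmCc grid (8·8=64): SSMmCC=4 SSMmCc=8 SSMmcc=4 SSmmCC=4 SSmmCc=8 SSmmcc=4 SsMmCC=4 SsMmCc=8 SsMmcc=4 SsmmCC=4 SsmmCc=8 Ssmmcc=4
SSmmcc hits 4/64; gcd=4; 4÷4/64÷4 = 1/16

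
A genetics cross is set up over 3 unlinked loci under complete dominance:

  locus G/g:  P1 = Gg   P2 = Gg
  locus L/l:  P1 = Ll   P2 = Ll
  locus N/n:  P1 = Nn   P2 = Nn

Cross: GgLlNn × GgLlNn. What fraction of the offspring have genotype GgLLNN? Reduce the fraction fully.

P(GgLLNN) = 1/32

GgLlNn gametes: GLN×1, GLn×1, GlN×1, Gln×1, gLN×1, gLn×1, glN×1, gln×1
GgLlNn gametes: GLN×1, GLn×1, GlN×1, Gln×1, gLN×1, gLn×1, glN×1, gln×1
GgLlNn×GgLlNn grid (8·8=64): GGLLNN=1 GGLLNn=2 GGLLnn=1 GGLlNN=2 GGLlNn=4 GGLlnn=2 GGllNN=1 GGllNn=2 GGllnn=1 GgLLNN=2 GgLLNn=4 GgLLnn=2 GgLlNN=4 GgLlNn=8 GgLlnn=4 GgllNN=2 GgllNn=4 Ggllnn=2 ggLLNN=1 ggLLNn=2 ggLLnn=1 ggLlNN=2 ggLlNn=4 ggLlnn=2 ggllNN=1 ggllNn=2 ggllnn=1
GgLLNN hits 2/64; gcd=2; 2÷2/64÷2 = 1/32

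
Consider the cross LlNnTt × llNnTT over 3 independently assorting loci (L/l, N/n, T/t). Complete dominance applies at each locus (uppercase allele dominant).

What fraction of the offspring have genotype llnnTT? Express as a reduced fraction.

P(llnnTT) = 1/16

LlNnTt gametes: LNT×1, LNt×1, LnT×1, Lnt×1, lNT×1, lNt×1, lnT×1, lnt×1
llNnTT gametes: lNT×4, lnT×4
LlNnTt×llNnTT grid (8·8=64): LlNNTT=4 LlNNTt=4 LlNnTT=8 LlNnTt=8 LlnnTT=4 LlnnTt=4 llNNTT=4 llNNTt=4 llNnTT=8 llNnTt=8 llnnTT=4 llnnTt=4
llnnTT hits 4/64; gcd=4; 4÷4/64÷4 = 1/16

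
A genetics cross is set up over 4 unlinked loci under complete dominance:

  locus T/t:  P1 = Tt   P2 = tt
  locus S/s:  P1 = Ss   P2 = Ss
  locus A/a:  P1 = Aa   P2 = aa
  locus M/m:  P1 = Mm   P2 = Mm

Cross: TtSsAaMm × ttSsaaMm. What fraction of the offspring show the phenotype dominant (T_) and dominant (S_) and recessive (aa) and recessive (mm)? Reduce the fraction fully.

P(T_ S_ aa mm) = 3/64

TtSsAaMm gametes: TSAM×1, TSAm×1, TSaM×1, TSam×1, TsAM×1, TsAm×1, TsaM×1, Tsam×1, tSAM×1, tSAm×1, tSaM×1, tSam×1, tsAM×1, tsAm×1, tsaM×1, tsam×1
ttSsaaMm gametes: tSaM×4, tSam×4, tsaM×4, tsam×4
TtSsAaMm×ttSsaaMm grid (16·16=256): TtSSAaMM=4 TtSSAaMm=8 TtSSAamm=4 TtSSaaMM=4 TtSSaaMm=8 TtSSaamm=4 TtSsAaMM=8 TtSsAaMm=16 TtSsAamm=8 TtSsaaMM=8 TtSsaaMm=16 TtSsaamm=8 TtssAaMM=4 TtssAaMm=8 TtssAamm=4 TtssaaMM=4 TtssaaMm=8 Ttssaamm=4 ttSSAaMM=4 ttSSAaMm=8 ttSSAamm=4 ttSSaaMM=4 ttSSaaMm=8 ttSSaamm=4 ttSsAaMM=8 ttSsAaMm=16 ttSsAamm=8 ttSsaaMM=8 ttSsaaMm=16 ttSsaamm=8 ttssAaMM=4 ttssAaMm=8 ttssAamm=4 ttssaaMM=4 ttssaaMm=8 ttssaamm=4
T_ S_ aa mm hits 12/256; gcd=4; 12÷4/256÷4 = 3/64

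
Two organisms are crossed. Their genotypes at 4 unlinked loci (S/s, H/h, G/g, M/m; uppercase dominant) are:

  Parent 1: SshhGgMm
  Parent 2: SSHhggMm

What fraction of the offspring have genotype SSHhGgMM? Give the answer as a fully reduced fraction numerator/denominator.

SshhGgMm gametes: ShGM×2, ShGm×2, ShgM×2, Shgm×2, shGM×2, shGm×2, shgM×2, shgm×2
SSHhggMm gametes: SHgM×4, SHgm×4, ShgM×4, Shgm×4
SshhGgMm×SSHhggMm grid (16·16=256): SSHhGgMM=8 SSHhGgMm=16 SSHhGgmm=8 SSHhggMM=8 SSHhggMm=16 SSHhggmm=8 SShhGgMM=8 SShhGgMm=16 SShhGgmm=8 SShhggMM=8 SShhggMm=16 SShhggmm=8 SsHhGgMM=8 SsHhGgMm=16 SsHhGgmm=8 SsHhggMM=8 SsHhggMm=16 SsHhggmm=8 SshhGgMM=8 SshhGgMm=16 SshhGgmm=8 SshhggMM=8 SshhggMm=16 Sshhggmm=8
SSHhGgMM hits 8/256; gcd=8; 8÷8/256÷8 = 1/32

P(SSHhGgMM) = 1/32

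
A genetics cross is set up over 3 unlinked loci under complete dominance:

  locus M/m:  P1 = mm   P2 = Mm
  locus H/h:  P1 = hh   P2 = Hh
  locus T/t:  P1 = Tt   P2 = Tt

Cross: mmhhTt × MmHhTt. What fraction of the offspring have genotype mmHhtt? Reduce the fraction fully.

mmhhTt gametes: mhT×4, mht×4
MmHhTt gametes: MHT×1, MHt×1, MhT×1, Mht×1, mHT×1, mHt×1, mhT×1, mht×1
mmhhTt×MmHhTt grid (8·8=64): MmHhTT=4 MmHhTt=8 MmHhtt=4 MmhhTT=4 MmhhTt=8 Mmhhtt=4 mmHhTT=4 mmHhTt=8 mmHhtt=4 mmhhTT=4 mmhhTt=8 mmhhtt=4
mmHhtt hits 4/64; gcd=4; 4÷4/64÷4 = 1/16

P(mmHhtt) = 1/16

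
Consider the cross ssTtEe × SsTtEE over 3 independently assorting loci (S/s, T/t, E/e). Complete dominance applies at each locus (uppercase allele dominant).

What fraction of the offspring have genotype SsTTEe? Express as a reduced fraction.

P(SsTTEe) = 1/16

ssTtEe gametes: sTE×2, sTe×2, stE×2, ste×2
SsTtEE gametes: STE×2, StE×2, sTE×2, stE×2
ssTtEe×SsTtEE grid (8·8=64): SsTTEE=4 SsTTEe=4 SsTtEE=8 SsTtEe=8 SsttEE=4 SsttEe=4 ssTTEE=4 ssTTEe=4 ssTtEE=8 ssTtEe=8 ssttEE=4 ssttEe=4
SsTTEe hits 4/64; gcd=4; 4÷4/64÷4 = 1/16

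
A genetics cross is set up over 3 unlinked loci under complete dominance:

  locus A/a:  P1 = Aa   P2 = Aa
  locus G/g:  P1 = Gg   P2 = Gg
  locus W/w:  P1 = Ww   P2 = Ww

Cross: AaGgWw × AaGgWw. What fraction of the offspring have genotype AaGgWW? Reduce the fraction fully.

P(AaGgWW) = 1/16

AaGgWw gametes: AGW×1, AGw×1, AgW×1, Agw×1, aGW×1, aGw×1, agW×1, agw×1
AaGgWw gametes: AGW×1, AGw×1, AgW×1, Agw×1, aGW×1, aGw×1, agW×1, agw×1
AaGgWw×AaGgWw grid (8·8=64): AAGGWW=1 AAGGWw=2 AAGGww=1 AAGgWW=2 AAGgWw=4 AAGgww=2 AAggWW=1 AAggWw=2 AAggww=1 AaGGWW=2 AaGGWw=4 AaGGww=2 AaGgWW=4 AaGgWw=8 AaGgww=4 AaggWW=2 AaggWw=4 Aaggww=2 aaGGWW=1 aaGGWw=2 aaGGww=1 aaGgWW=2 aaGgWw=4 aaGgww=2 aaggWW=1 aaggWw=2 aaggww=1
AaGgWW hits 4/64; gcd=4; 4÷4/64÷4 = 1/16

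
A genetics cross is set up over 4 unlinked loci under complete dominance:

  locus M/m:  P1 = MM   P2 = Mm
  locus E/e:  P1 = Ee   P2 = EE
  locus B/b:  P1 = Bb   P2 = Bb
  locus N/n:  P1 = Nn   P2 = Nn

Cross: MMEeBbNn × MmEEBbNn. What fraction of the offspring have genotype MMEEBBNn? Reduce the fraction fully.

MMEeBbNn gametes: MEBN×2, MEBn×2, MEbN×2, MEbn×2, MeBN×2, MeBn×2, MebN×2, Mebn×2
MmEEBbNn gametes: MEBN×2, MEBn×2, MEbN×2, MEbn×2, mEBN×2, mEBn×2, mEbN×2, mEbn×2
MMEeBbNn×MmEEBbNn grid (16·16=256): MMEEBBNN=4 MMEEBBNn=8 MMEEBBnn=4 MMEEBbNN=8 MMEEBbNn=16 MMEEBbnn=8 MMEEbbNN=4 MMEEbbNn=8 MMEEbbnn=4 MMEeBBNN=4 MMEeBBNn=8 MMEeBBnn=4 MMEeBbNN=8 MMEeBbNn=16 MMEeBbnn=8 MMEebbNN=4 MMEebbNn=8 MMEebbnn=4 MmEEBBNN=4 MmEEBBNn=8 MmEEBBnn=4 MmEEBbNN=8 MmEEBbNn=16 MmEEBbnn=8 MmEEbbNN=4 MmEEbbNn=8 MmEEbbnn=4 MmEeBBNN=4 MmEeBBNn=8 MmEeBBnn=4 MmEeBbNN=8 MmEeBbNn=16 MmEeBbnn=8 MmEebbNN=4 MmEebbNn=8 MmEebbnn=4
MMEEBBNn hits 8/256; gcd=8; 8÷8/256÷8 = 1/32

P(MMEEBBNn) = 1/32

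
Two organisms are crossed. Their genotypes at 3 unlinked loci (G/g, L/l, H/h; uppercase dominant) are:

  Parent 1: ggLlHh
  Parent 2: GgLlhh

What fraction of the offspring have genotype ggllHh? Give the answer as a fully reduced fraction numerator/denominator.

ggLlHh gametes: gLH×2, gLh×2, glH×2, glh×2
GgLlhh gametes: GLh×2, Glh×2, gLh×2, glh×2
ggLlHh×GgLlhh grid (8·8=64): GgLLHh=4 GgLLhh=4 GgLlHh=8 GgLlhh=8 GgllHh=4 Ggllhh=4 ggLLHh=4 ggLLhh=4 ggLlHh=8 ggLlhh=8 ggllHh=4 ggllhh=4
ggllHh hits 4/64; gcd=4; 4÷4/64÷4 = 1/16

P(ggllHh) = 1/16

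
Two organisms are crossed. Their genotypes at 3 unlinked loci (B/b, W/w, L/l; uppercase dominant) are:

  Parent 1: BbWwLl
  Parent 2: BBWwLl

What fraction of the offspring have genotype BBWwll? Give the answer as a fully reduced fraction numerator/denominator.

P(BBWwll) = 1/16

BbWwLl gametes: BWL×1, BWl×1, BwL×1, Bwl×1, bWL×1, bWl×1, bwL×1, bwl×1
BBWwLl gametes: BWL×2, BWl×2, BwL×2, Bwl×2
BbWwLl×BBWwLl grid (8·8=64): BBWWLL=2 BBWWLl=4 BBWWll=2 BBWwLL=4 BBWwLl=8 BBWwll=4 BBwwLL=2 BBwwLl=4 BBwwll=2 BbWWLL=2 BbWWLl=4 BbWWll=2 BbWwLL=4 BbWwLl=8 BbWwll=4 BbwwLL=2 BbwwLl=4 Bbwwll=2
BBWwll hits 4/64; gcd=4; 4÷4/64÷4 = 1/16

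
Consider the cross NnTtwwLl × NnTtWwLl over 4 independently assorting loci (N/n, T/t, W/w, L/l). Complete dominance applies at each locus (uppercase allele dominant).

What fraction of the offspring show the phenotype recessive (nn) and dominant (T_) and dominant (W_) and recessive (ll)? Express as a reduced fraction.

P(nn T_ W_ ll) = 3/128

NnTtwwLl gametes: NTwL×2, NTwl×2, NtwL×2, Ntwl×2, nTwL×2, nTwl×2, ntwL×2, ntwl×2
NnTtWwLl gametes: NTWL×1, NTWl×1, NTwL×1, NTwl×1, NtWL×1, NtWl×1, NtwL×1, Ntwl×1, nTWL×1, nTWl×1, nTwL×1, nTwl×1, ntWL×1, ntWl×1, ntwL×1, ntwl×1
NnTtwwLl×NnTtWwLl grid (16·16=256): NNTTWwLL=2 NNTTWwLl=4 NNTTWwll=2 NNTTwwLL=2 NNTTwwLl=4 NNTTwwll=2 NNTtWwLL=4 NNTtWwLl=8 NNTtWwll=4 NNTtwwLL=4 NNTtwwLl=8 NNTtwwll=4 NNttWwLL=2 NNttWwLl=4 NNttWwll=2 NNttwwLL=2 NNttwwLl=4 NNttwwll=2 NnTTWwLL=4 NnTTWwLl=8 NnTTWwll=4 NnTTwwLL=4 NnTTwwLl=8 NnTTwwll=4 NnTtWwLL=8 NnTtWwLl=16 NnTtWwll=8 NnTtwwLL=8 NnTtwwLl=16 NnTtwwll=8 NnttWwLL=4 NnttWwLl=8 NnttWwll=4 NnttwwLL=4 NnttwwLl=8 Nnttwwll=4 nnTTWwLL=2 nnTTWwLl=4 nnTTWwll=2 nnTTwwLL=2 nnTTwwLl=4 nnTTwwll=2 nnTtWwLL=4 nnTtWwLl=8 nnTtWwll=4 nnTtwwLL=4 nnTtwwLl=8 nnTtwwll=4 nnttWwLL=2 nnttWwLl=4 nnttWwll=2 nnttwwLL=2 nnttwwLl=4 nnttwwll=2
nn T_ W_ ll hits 6/256; gcd=2; 6÷2/256÷2 = 3/128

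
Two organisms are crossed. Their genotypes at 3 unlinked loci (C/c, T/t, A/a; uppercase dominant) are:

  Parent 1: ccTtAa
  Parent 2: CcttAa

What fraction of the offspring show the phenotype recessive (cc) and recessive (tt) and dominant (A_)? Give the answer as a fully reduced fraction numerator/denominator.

ccTtAa gametes: cTA×2, cTa×2, ctA×2, cta×2
CcttAa gametes: CtA×2, Cta×2, ctA×2, cta×2
ccTtAa×CcttAa grid (8·8=64): CcTtAA=4 CcTtAa=8 CcTtaa=4 CcttAA=4 CcttAa=8 Ccttaa=4 ccTtAA=4 ccTtAa=8 ccTtaa=4 ccttAA=4 ccttAa=8 ccttaa=4
cc tt A_ hits 12/64; gcd=4; 12÷4/64÷4 = 3/16

P(cc tt A_) = 3/16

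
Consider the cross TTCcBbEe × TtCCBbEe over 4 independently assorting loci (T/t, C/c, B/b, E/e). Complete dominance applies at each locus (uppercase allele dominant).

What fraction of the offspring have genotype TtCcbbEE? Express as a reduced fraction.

TTCcBbEe gametes: TCBE×2, TCBe×2, TCbE×2, TCbe×2, TcBE×2, TcBe×2, TcbE×2, Tcbe×2
TtCCBbEe gametes: TCBE×2, TCBe×2, TCbE×2, TCbe×2, tCBE×2, tCBe×2, tCbE×2, tCbe×2
TTCcBbEe×TtCCBbEe grid (16·16=256): TTCCBBEE=4 TTCCBBEe=8 TTCCBBee=4 TTCCBbEE=8 TTCCBbEe=16 TTCCBbee=8 TTCCbbEE=4 TTCCbbEe=8 TTCCbbee=4 TTCcBBEE=4 TTCcBBEe=8 TTCcBBee=4 TTCcBbEE=8 TTCcBbEe=16 TTCcBbee=8 TTCcbbEE=4 TTCcbbEe=8 TTCcbbee=4 TtCCBBEE=4 TtCCBBEe=8 TtCCBBee=4 TtCCBbEE=8 TtCCBbEe=16 TtCCBbee=8 TtCCbbEE=4 TtCCbbEe=8 TtCCbbee=4 TtCcBBEE=4 TtCcBBEe=8 TtCcBBee=4 TtCcBbEE=8 TtCcBbEe=16 TtCcBbee=8 TtCcbbEE=4 TtCcbbEe=8 TtCcbbee=4
TtCcbbEE hits 4/256; gcd=4; 4÷4/256÷4 = 1/64

P(TtCcbbEE) = 1/64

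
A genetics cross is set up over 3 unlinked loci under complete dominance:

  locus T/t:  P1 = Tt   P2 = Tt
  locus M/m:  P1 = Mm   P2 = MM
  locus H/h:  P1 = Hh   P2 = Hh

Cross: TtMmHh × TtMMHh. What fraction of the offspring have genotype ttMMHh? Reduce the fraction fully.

TtMmHh gametes: TMH×1, TMh×1, TmH×1, Tmh×1, tMH×1, tMh×1, tmH×1, tmh×1
TtMMHh gametes: TMH×2, TMh×2, tMH×2, tMh×2
TtMmHh×TtMMHh grid (8·8=64): TTMMHH=2 TTMMHh=4 TTMMhh=2 TTMmHH=2 TTMmHh=4 TTMmhh=2 TtMMHH=4 TtMMHh=8 TtMMhh=4 TtMmHH=4 TtMmHh=8 TtMmhh=4 ttMMHH=2 ttMMHh=4 ttMMhh=2 ttMmHH=2 ttMmHh=4 ttMmhh=2
ttMMHh hits 4/64; gcd=4; 4÷4/64÷4 = 1/16

P(ttMMHh) = 1/16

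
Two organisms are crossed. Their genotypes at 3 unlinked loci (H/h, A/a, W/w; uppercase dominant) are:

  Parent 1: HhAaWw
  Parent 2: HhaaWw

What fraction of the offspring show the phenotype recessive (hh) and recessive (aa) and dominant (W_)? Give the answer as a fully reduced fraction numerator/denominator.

P(hh aa W_) = 3/32

HhAaWw gametes: HAW×1, HAw×1, HaW×1, Haw×1, hAW×1, hAw×1, haW×1, haw×1
HhaaWw gametes: HaW×2, Haw×2, haW×2, haw×2
HhAaWw×HhaaWw grid (8·8=64): HHAaWW=2 HHAaWw=4 HHAaww=2 HHaaWW=2 HHaaWw=4 HHaaww=2 HhAaWW=4 HhAaWw=8 HhAaww=4 HhaaWW=4 HhaaWw=8 Hhaaww=4 hhAaWW=2 hhAaWw=4 hhAaww=2 hhaaWW=2 hhaaWw=4 hhaaww=2
hh aa W_ hits 6/64; gcd=2; 6÷2/64÷2 = 3/32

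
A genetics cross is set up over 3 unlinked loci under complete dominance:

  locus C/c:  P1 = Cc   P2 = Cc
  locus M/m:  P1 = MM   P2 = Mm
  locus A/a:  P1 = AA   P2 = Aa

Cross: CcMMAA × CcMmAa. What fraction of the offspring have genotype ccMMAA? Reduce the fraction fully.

P(ccMMAA) = 1/16

CcMMAA gametes: CMA×4, cMA×4
CcMmAa gametes: CMA×1, CMa×1, CmA×1, Cma×1, cMA×1, cMa×1, cmA×1, cma×1
CcMMAA×CcMmAa grid (8·8=64): CCMMAA=4 CCMMAa=4 CCMmAA=4 CCMmAa=4 CcMMAA=8 CcMMAa=8 CcMmAA=8 CcMmAa=8 ccMMAA=4 ccMMAa=4 ccMmAA=4 ccMmAa=4
ccMMAA hits 4/64; gcd=4; 4÷4/64÷4 = 1/16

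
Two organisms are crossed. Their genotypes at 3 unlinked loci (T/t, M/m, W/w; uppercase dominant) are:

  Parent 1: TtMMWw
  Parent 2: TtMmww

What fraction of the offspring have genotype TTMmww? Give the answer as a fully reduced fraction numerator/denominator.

TtMMWw gametes: TMW×2, TMw×2, tMW×2, tMw×2
TtMmww gametes: TMw×2, Tmw×2, tMw×2, tmw×2
TtMMWw×TtMmww grid (8·8=64): TTMMWw=4 TTMMww=4 TTMmWw=4 TTMmww=4 TtMMWw=8 TtMMww=8 TtMmWw=8 TtMmww=8 ttMMWw=4 ttMMww=4 ttMmWw=4 ttMmww=4
TTMmww hits 4/64; gcd=4; 4÷4/64÷4 = 1/16

P(TTMmww) = 1/16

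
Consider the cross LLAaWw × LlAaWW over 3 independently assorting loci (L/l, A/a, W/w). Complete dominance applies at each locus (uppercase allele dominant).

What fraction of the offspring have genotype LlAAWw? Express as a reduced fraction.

P(LlAAWw) = 1/16

LLAaWw gametes: LAW×2, LAw×2, LaW×2, Law×2
LlAaWW gametes: LAW×2, LaW×2, lAW×2, laW×2
LLAaWw×LlAaWW grid (8·8=64): LLAAWW=4 LLAAWw=4 LLAaWW=8 LLAaWw=8 LLaaWW=4 LLaaWw=4 LlAAWW=4 LlAAWw=4 LlAaWW=8 LlAaWw=8 LlaaWW=4 LlaaWw=4
LlAAWw hits 4/64; gcd=4; 4÷4/64÷4 = 1/16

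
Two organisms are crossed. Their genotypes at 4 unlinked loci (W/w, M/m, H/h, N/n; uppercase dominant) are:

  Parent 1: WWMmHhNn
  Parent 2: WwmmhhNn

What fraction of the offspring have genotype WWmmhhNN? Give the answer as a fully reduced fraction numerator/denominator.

WWMmHhNn gametes: WMHN×2, WMHn×2, WMhN×2, WMhn×2, WmHN×2, WmHn×2, WmhN×2, Wmhn×2
WwmmhhNn gametes: WmhN×4, Wmhn×4, wmhN×4, wmhn×4
WWMmHhNn×WwmmhhNn grid (16·16=256): WWMmHhNN=8 WWMmHhNn=16 WWMmHhnn=8 WWMmhhNN=8 WWMmhhNn=16 WWMmhhnn=8 WWmmHhNN=8 WWmmHhNn=16 WWmmHhnn=8 WWmmhhNN=8 WWmmhhNn=16 WWmmhhnn=8 WwMmHhNN=8 WwMmHhNn=16 WwMmHhnn=8 WwMmhhNN=8 WwMmhhNn=16 WwMmhhnn=8 WwmmHhNN=8 WwmmHhNn=16 WwmmHhnn=8 WwmmhhNN=8 WwmmhhNn=16 Wwmmhhnn=8
WWmmhhNN hits 8/256; gcd=8; 8÷8/256÷8 = 1/32

P(WWmmhhNN) = 1/32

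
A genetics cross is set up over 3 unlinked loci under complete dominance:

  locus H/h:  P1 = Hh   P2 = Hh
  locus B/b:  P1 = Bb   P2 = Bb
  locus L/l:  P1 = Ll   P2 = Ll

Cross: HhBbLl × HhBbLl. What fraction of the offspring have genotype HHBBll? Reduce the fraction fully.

HhBbLl gametes: HBL×1, HBl×1, HbL×1, Hbl×1, hBL×1, hBl×1, hbL×1, hbl×1
HhBbLl gametes: HBL×1, HBl×1, HbL×1, Hbl×1, hBL×1, hBl×1, hbL×1, hbl×1
HhBbLl×HhBbLl grid (8·8=64): HHBBLL=1 HHBBLl=2 HHBBll=1 HHBbLL=2 HHBbLl=4 HHBbll=2 HHbbLL=1 HHbbLl=2 HHbbll=1 HhBBLL=2 HhBBLl=4 HhBBll=2 HhBbLL=4 HhBbLl=8 HhBbll=4 HhbbLL=2 HhbbLl=4 Hhbbll=2 hhBBLL=1 hhBBLl=2 hhBBll=1 hhBbLL=2 hhBbLl=4 hhBbll=2 hhbbLL=1 hhbbLl=2 hhbbll=1
HHBBll hits 1/64; gcd=1; 1÷1/64÷1 = 1/64

P(HHBBll) = 1/64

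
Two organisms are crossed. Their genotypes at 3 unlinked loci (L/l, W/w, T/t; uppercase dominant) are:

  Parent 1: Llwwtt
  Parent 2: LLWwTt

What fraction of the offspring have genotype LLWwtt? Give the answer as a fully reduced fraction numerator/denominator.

P(LLWwtt) = 1/8

Llwwtt gametes: Lwt×4, lwt×4
LLWwTt gametes: LWT×2, LWt×2, LwT×2, Lwt×2
Llwwtt×LLWwTt grid (8·8=64): LLWwTt=8 LLWwtt=8 LLwwTt=8 LLwwtt=8 LlWwTt=8 LlWwtt=8 LlwwTt=8 Llwwtt=8
LLWwtt hits 8/64; gcd=8; 8÷8/64÷8 = 1/8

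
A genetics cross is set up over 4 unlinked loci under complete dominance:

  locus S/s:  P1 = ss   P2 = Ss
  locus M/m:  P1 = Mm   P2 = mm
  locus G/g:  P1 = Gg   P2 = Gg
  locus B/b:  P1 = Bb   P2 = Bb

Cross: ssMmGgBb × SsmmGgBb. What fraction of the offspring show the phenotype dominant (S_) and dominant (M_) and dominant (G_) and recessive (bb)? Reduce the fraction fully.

ssMmGgBb gametes: sMGB×2, sMGb×2, sMgB×2, sMgb×2, smGB×2, smGb×2, smgB×2, smgb×2
SsmmGgBb gametes: SmGB×2, SmGb×2, SmgB×2, Smgb×2, smGB×2, smGb×2, smgB×2, smgb×2
ssMmGgBb×SsmmGgBb grid (16·16=256): SsMmGGBB=4 SsMmGGBb=8 SsMmGGbb=4 SsMmGgBB=8 SsMmGgBb=16 SsMmGgbb=8 SsMmggBB=4 SsMmggBb=8 SsMmggbb=4 SsmmGGBB=4 SsmmGGBb=8 SsmmGGbb=4 SsmmGgBB=8 SsmmGgBb=16 SsmmGgbb=8 SsmmggBB=4 SsmmggBb=8 Ssmmggbb=4 ssMmGGBB=4 ssMmGGBb=8 ssMmGGbb=4 ssMmGgBB=8 ssMmGgBb=16 ssMmGgbb=8 ssMmggBB=4 ssMmggBb=8 ssMmggbb=4 ssmmGGBB=4 ssmmGGBb=8 ssmmGGbb=4 ssmmGgBB=8 ssmmGgBb=16 ssmmGgbb=8 ssmmggBB=4 ssmmggBb=8 ssmmggbb=4
S_ M_ G_ bb hits 12/256; gcd=4; 12÷4/256÷4 = 3/64

P(S_ M_ G_ bb) = 3/64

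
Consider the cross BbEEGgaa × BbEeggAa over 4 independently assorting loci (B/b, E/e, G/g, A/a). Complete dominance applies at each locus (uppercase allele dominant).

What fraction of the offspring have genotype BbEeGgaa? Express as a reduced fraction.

P(BbEeGgaa) = 1/16

BbEEGgaa gametes: BEGa×4, BEga×4, bEGa×4, bEga×4
BbEeggAa gametes: BEgA×2, BEga×2, BegA×2, Bega×2, bEgA×2, bEga×2, begA×2, bega×2
BbEEGgaa×BbEeggAa grid (16·16=256): BBEEGgAa=8 BBEEGgaa=8 BBEEggAa=8 BBEEggaa=8 BBEeGgAa=8 BBEeGgaa=8 BBEeggAa=8 BBEeggaa=8 BbEEGgAa=16 BbEEGgaa=16 BbEEggAa=16 BbEEggaa=16 BbEeGgAa=16 BbEeGgaa=16 BbEeggAa=16 BbEeggaa=16 bbEEGgAa=8 bbEEGgaa=8 bbEEggAa=8 bbEEggaa=8 bbEeGgAa=8 bbEeGgaa=8 bbEeggAa=8 bbEeggaa=8
BbEeGgaa hits 16/256; gcd=16; 16÷16/256÷16 = 1/16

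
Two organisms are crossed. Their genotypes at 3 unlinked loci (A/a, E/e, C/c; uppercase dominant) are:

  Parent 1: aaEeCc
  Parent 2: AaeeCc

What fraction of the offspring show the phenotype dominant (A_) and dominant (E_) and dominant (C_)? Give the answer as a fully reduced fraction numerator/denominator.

aaEeCc gametes: aEC×2, aEc×2, aeC×2, aec×2
AaeeCc gametes: AeC×2, Aec×2, aeC×2, aec×2
aaEeCc×AaeeCc grid (8·8=64): AaEeCC=4 AaEeCc=8 AaEecc=4 AaeeCC=4 AaeeCc=8 Aaeecc=4 aaEeCC=4 aaEeCc=8 aaEecc=4 aaeeCC=4 aaeeCc=8 aaeecc=4
A_ E_ C_ hits 12/64; gcd=4; 12÷4/64÷4 = 3/16

P(A_ E_ C_) = 3/16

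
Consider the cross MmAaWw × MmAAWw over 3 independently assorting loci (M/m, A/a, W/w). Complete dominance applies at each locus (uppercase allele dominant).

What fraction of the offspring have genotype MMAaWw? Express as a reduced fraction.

MmAaWw gametes: MAW×1, MAw×1, MaW×1, Maw×1, mAW×1, mAw×1, maW×1, maw×1
MmAAWw gametes: MAW×2, MAw×2, mAW×2, mAw×2
MmAaWw×MmAAWw grid (8·8=64): MMAAWW=2 MMAAWw=4 MMAAww=2 MMAaWW=2 MMAaWw=4 MMAaww=2 MmAAWW=4 MmAAWw=8 MmAAww=4 MmAaWW=4 MmAaWw=8 MmAaww=4 mmAAWW=2 mmAAWw=4 mmAAww=2 mmAaWW=2 mmAaWw=4 mmAaww=2
MMAaWw hits 4/64; gcd=4; 4÷4/64÷4 = 1/16

P(MMAaWw) = 1/16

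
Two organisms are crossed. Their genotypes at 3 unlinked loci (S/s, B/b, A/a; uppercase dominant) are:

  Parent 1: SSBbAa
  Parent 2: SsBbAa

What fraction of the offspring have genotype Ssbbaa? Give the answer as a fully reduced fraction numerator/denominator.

SSBbAa gametes: SBA×2, SBa×2, SbA×2, Sba×2
SsBbAa gametes: SBA×1, SBa×1, SbA×1, Sba×1, sBA×1, sBa×1, sbA×1, sba×1
SSBbAa×SsBbAa grid (8·8=64): SSBBAA=2 SSBBAa=4 SSBBaa=2 SSBbAA=4 SSBbAa=8 SSBbaa=4 SSbbAA=2 SSbbAa=4 SSbbaa=2 SsBBAA=2 SsBBAa=4 SsBBaa=2 SsBbAA=4 SsBbAa=8 SsBbaa=4 SsbbAA=2 SsbbAa=4 Ssbbaa=2
Ssbbaa hits 2/64; gcd=2; 2÷2/64÷2 = 1/32

P(Ssbbaa) = 1/32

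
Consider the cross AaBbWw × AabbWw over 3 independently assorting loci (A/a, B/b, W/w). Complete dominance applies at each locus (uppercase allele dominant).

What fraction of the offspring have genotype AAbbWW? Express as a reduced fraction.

P(AAbbWW) = 1/32

AaBbWw gametes: ABW×1, ABw×1, AbW×1, Abw×1, aBW×1, aBw×1, abW×1, abw×1
AabbWw gametes: AbW×2, Abw×2, abW×2, abw×2
AaBbWw×AabbWw grid (8·8=64): AABbWW=2 AABbWw=4 AABbww=2 AAbbWW=2 AAbbWw=4 AAbbww=2 AaBbWW=4 AaBbWw=8 AaBbww=4 AabbWW=4 AabbWw=8 Aabbww=4 aaBbWW=2 aaBbWw=4 aaBbww=2 aabbWW=2 aabbWw=4 aabbww=2
AAbbWW hits 2/64; gcd=2; 2÷2/64÷2 = 1/32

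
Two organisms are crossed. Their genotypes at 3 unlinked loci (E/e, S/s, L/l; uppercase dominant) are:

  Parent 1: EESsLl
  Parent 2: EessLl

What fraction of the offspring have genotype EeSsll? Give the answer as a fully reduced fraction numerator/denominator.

P(EeSsll) = 1/16

EESsLl gametes: ESL×2, ESl×2, EsL×2, Esl×2
EessLl gametes: EsL×2, Esl×2, esL×2, esl×2
EESsLl×EessLl grid (8·8=64): EESsLL=4 EESsLl=8 EESsll=4 EEssLL=4 EEssLl=8 EEssll=4 EeSsLL=4 EeSsLl=8 EeSsll=4 EessLL=4 EessLl=8 Eessll=4
EeSsll hits 4/64; gcd=4; 4÷4/64÷4 = 1/16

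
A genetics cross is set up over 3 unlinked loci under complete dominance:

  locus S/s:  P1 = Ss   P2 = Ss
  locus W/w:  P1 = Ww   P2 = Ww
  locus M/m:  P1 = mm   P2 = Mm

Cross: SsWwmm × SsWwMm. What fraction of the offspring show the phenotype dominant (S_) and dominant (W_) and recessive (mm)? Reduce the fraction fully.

SsWwmm gametes: SWm×2, Swm×2, sWm×2, swm×2
SsWwMm gametes: SWM×1, SWm×1, SwM×1, Swm×1, sWM×1, sWm×1, swM×1, swm×1
SsWwmm×SsWwMm grid (8·8=64): SSWWMm=2 SSWWmm=2 SSWwMm=4 SSWwmm=4 SSwwMm=2 SSwwmm=2 SsWWMm=4 SsWWmm=4 SsWwMm=8 SsWwmm=8 SswwMm=4 Sswwmm=4 ssWWMm=2 ssWWmm=2 ssWwMm=4 ssWwmm=4 sswwMm=2 sswwmm=2
S_ W_ mm hits 18/64; gcd=2; 18÷2/64÷2 = 9/32

P(S_ W_ mm) = 9/32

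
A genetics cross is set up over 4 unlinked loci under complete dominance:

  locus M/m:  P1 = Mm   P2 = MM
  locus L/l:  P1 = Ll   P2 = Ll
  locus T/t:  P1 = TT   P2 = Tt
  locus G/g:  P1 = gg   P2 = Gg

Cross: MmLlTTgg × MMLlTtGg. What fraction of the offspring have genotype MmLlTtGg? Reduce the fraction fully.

P(MmLlTtGg) = 1/16

MmLlTTgg gametes: MLTg×4, MlTg×4, mLTg×4, mlTg×4
MMLlTtGg gametes: MLTG×2, MLTg×2, MLtG×2, MLtg×2, MlTG×2, MlTg×2, MltG×2, Mltg×2
MmLlTTgg×MMLlTtGg grid (16·16=256): MMLLTTGg=8 MMLLTTgg=8 MMLLTtGg=8 MMLLTtgg=8 MMLlTTGg=16 MMLlTTgg=16 MMLlTtGg=16 MMLlTtgg=16 MMllTTGg=8 MMllTTgg=8 MMllTtGg=8 MMllTtgg=8 MmLLTTGg=8 MmLLTTgg=8 MmLLTtGg=8 MmLLTtgg=8 MmLlTTGg=16 MmLlTTgg=16 MmLlTtGg=16 MmLlTtgg=16 MmllTTGg=8 MmllTTgg=8 MmllTtGg=8 MmllTtgg=8
MmLlTtGg hits 16/256; gcd=16; 16÷16/256÷16 = 1/16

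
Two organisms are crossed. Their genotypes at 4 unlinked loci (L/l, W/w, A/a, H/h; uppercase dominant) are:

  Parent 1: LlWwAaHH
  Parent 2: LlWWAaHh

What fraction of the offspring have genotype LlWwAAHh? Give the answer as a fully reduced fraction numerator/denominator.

LlWwAaHH gametes: LWAH×2, LWaH×2, LwAH×2, LwaH×2, lWAH×2, lWaH×2, lwAH×2, lwaH×2
LlWWAaHh gametes: LWAH×2, LWAh×2, LWaH×2, LWah×2, lWAH×2, lWAh×2, lWaH×2, lWah×2
LlWwAaHH×LlWWAaHh grid (16·16=256): LLWWAAHH=4 LLWWAAHh=4 LLWWAaHH=8 LLWWAaHh=8 LLWWaaHH=4 LLWWaaHh=4 LLWwAAHH=4 LLWwAAHh=4 LLWwAaHH=8 LLWwAaHh=8 LLWwaaHH=4 LLWwaaHh=4 LlWWAAHH=8 LlWWAAHh=8 LlWWAaHH=16 LlWWAaHh=16 LlWWaaHH=8 LlWWaaHh=8 LlWwAAHH=8 LlWwAAHh=8 LlWwAaHH=16 LlWwAaHh=16 LlWwaaHH=8 LlWwaaHh=8 llWWAAHH=4 llWWAAHh=4 llWWAaHH=8 llWWAaHh=8 llWWaaHH=4 llWWaaHh=4 llWwAAHH=4 llWwAAHh=4 llWwAaHH=8 llWwAaHh=8 llWwaaHH=4 llWwaaHh=4
LlWwAAHh hits 8/256; gcd=8; 8÷8/256÷8 = 1/32

P(LlWwAAHh) = 1/32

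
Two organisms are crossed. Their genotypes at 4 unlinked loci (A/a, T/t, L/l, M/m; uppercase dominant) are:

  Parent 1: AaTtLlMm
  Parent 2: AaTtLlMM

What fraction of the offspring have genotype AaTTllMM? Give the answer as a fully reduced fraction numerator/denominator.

AaTtLlMm gametes: ATLM×1, ATLm×1, ATlM×1, ATlm×1, AtLM×1, AtLm×1, AtlM×1, Atlm×1, aTLM×1, aTLm×1, aTlM×1, aTlm×1, atLM×1, atLm×1, atlM×1, atlm×1
AaTtLlMM gametes: ATLM×2, ATlM×2, AtLM×2, AtlM×2, aTLM×2, aTlM×2, atLM×2, atlM×2
AaTtLlMm×AaTtLlMM grid (16·16=256): AATTLLMM=2 AATTLLMm=2 AATTLlMM=4 AATTLlMm=4 AATTllMM=2 AATTllMm=2 AATtLLMM=4 AATtLLMm=4 AATtLlMM=8 AATtLlMm=8 AATtllMM=4 AATtllMm=4 AAttLLMM=2 AAttLLMm=2 AAttLlMM=4 AAttLlMm=4 AAttllMM=2 AAttllMm=2 AaTTLLMM=4 AaTTLLMm=4 AaTTLlMM=8 AaTTLlMm=8 AaTTllMM=4 AaTTllMm=4 AaTtLLMM=8 AaTtLLMm=8 AaTtLlMM=16 AaTtLlMm=16 AaTtllMM=8 AaTtllMm=8 AattLLMM=4 AattLLMm=4 AattLlMM=8 AattLlMm=8 AattllMM=4 AattllMm=4 aaTTLLMM=2 aaTTLLMm=2 aaTTLlMM=4 aaTTLlMm=4 aaTTllMM=2 aaTTllMm=2 aaTtLLMM=4 aaTtLLMm=4 aaTtLlMM=8 aaTtLlMm=8 aaTtllMM=4 aaTtllMm=4 aattLLMM=2 aattLLMm=2 aattLlMM=4 aattLlMm=4 aattllMM=2 aattllMm=2
AaTTllMM hits 4/256; gcd=4; 4÷4/256÷4 = 1/64

P(AaTTllMM) = 1/64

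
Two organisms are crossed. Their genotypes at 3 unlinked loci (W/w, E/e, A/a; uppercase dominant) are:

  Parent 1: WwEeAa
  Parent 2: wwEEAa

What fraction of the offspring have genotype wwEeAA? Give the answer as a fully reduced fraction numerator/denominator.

P(wwEeAA) = 1/16

WwEeAa gametes: WEA×1, WEa×1, WeA×1, Wea×1, wEA×1, wEa×1, weA×1, wea×1
wwEEAa gametes: wEA×4, wEa×4
WwEeAa×wwEEAa grid (8·8=64): WwEEAA=4 WwEEAa=8 WwEEaa=4 WwEeAA=4 WwEeAa=8 WwEeaa=4 wwEEAA=4 wwEEAa=8 wwEEaa=4 wwEeAA=4 wwEeAa=8 wwEeaa=4
wwEeAA hits 4/64; gcd=4; 4÷4/64÷4 = 1/16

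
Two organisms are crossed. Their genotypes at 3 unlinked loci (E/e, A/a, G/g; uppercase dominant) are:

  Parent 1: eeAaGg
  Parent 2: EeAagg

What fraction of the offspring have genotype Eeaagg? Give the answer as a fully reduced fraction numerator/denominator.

eeAaGg gametes: eAG×2, eAg×2, eaG×2, eag×2
EeAagg gametes: EAg×2, Eag×2, eAg×2, eag×2
eeAaGg×EeAagg grid (8·8=64): EeAAGg=4 EeAAgg=4 EeAaGg=8 EeAagg=8 EeaaGg=4 Eeaagg=4 eeAAGg=4 eeAAgg=4 eeAaGg=8 eeAagg=8 eeaaGg=4 eeaagg=4
Eeaagg hits 4/64; gcd=4; 4÷4/64÷4 = 1/16

P(Eeaagg) = 1/16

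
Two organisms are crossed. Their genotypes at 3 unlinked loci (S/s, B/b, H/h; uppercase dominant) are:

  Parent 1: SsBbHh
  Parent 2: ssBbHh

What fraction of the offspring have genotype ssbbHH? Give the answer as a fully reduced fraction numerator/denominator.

P(ssbbHH) = 1/32

SsBbHh gametes: SBH×1, SBh×1, SbH×1, Sbh×1, sBH×1, sBh×1, sbH×1, sbh×1
ssBbHh gametes: sBH×2, sBh×2, sbH×2, sbh×2
SsBbHh×ssBbHh grid (8·8=64): SsBBHH=2 SsBBHh=4 SsBBhh=2 SsBbHH=4 SsBbHh=8 SsBbhh=4 SsbbHH=2 SsbbHh=4 Ssbbhh=2 ssBBHH=2 ssBBHh=4 ssBBhh=2 ssBbHH=4 ssBbHh=8 ssBbhh=4 ssbbHH=2 ssbbHh=4 ssbbhh=2
ssbbHH hits 2/64; gcd=2; 2÷2/64÷2 = 1/32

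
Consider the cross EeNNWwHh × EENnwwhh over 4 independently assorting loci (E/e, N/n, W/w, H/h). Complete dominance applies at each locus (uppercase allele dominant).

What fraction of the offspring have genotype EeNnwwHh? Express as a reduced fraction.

EeNNWwHh gametes: ENWH×2, ENWh×2, ENwH×2, ENwh×2, eNWH×2, eNWh×2, eNwH×2, eNwh×2
EENnwwhh gametes: ENwh×8, Enwh×8
EeNNWwHh×EENnwwhh grid (16·16=256): EENNWwHh=16 EENNWwhh=16 EENNwwHh=16 EENNwwhh=16 EENnWwHh=16 EENnWwhh=16 EENnwwHh=16 EENnwwhh=16 EeNNWwHh=16 EeNNWwhh=16 EeNNwwHh=16 EeNNwwhh=16 EeNnWwHh=16 EeNnWwhh=16 EeNnwwHh=16 EeNnwwhh=16
EeNnwwHh hits 16/256; gcd=16; 16÷16/256÷16 = 1/16

P(EeNnwwHh) = 1/16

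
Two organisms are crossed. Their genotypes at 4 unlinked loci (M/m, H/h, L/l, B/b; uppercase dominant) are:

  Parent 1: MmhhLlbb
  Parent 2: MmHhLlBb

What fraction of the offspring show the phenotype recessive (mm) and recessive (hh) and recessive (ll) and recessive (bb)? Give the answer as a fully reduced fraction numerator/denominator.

P(mm hh ll bb) = 1/64

MmhhLlbb gametes: MhLb×4, Mhlb×4, mhLb×4, mhlb×4
MmHhLlBb gametes: MHLB×1, MHLb×1, MHlB×1, MHlb×1, MhLB×1, MhLb×1, MhlB×1, Mhlb×1, mHLB×1, mHLb×1, mHlB×1, mHlb×1, mhLB×1, mhLb×1, mhlB×1, mhlb×1
MmhhLlbb×MmHhLlBb grid (16·16=256): MMHhLLBb=4 MMHhLLbb=4 MMHhLlBb=8 MMHhLlbb=8 MMHhllBb=4 MMHhllbb=4 MMhhLLBb=4 MMhhLLbb=4 MMhhLlBb=8 MMhhLlbb=8 MMhhllBb=4 MMhhllbb=4 MmHhLLBb=8 MmHhLLbb=8 MmHhLlBb=16 MmHhLlbb=16 MmHhllBb=8 MmHhllbb=8 MmhhLLBb=8 MmhhLLbb=8 MmhhLlBb=16 MmhhLlbb=16 MmhhllBb=8 Mmhhllbb=8 mmHhLLBb=4 mmHhLLbb=4 mmHhLlBb=8 mmHhLlbb=8 mmHhllBb=4 mmHhllbb=4 mmhhLLBb=4 mmhhLLbb=4 mmhhLlBb=8 mmhhLlbb=8 mmhhllBb=4 mmhhllbb=4
mm hh ll bb hits 4/256; gcd=4; 4÷4/256÷4 = 1/64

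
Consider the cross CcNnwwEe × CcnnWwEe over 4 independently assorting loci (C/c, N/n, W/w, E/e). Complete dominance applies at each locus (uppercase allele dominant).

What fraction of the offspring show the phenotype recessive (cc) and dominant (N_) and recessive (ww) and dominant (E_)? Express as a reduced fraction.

CcNnwwEe gametes: CNwE×2, CNwe×2, CnwE×2, Cnwe×2, cNwE×2, cNwe×2, cnwE×2, cnwe×2
CcnnWwEe gametes: CnWE×2, CnWe×2, CnwE×2, Cnwe×2, cnWE×2, cnWe×2, cnwE×2, cnwe×2
CcNnwwEe×CcnnWwEe grid (16·16=256): CCNnWwEE=4 CCNnWwEe=8 CCNnWwee=4 CCNnwwEE=4 CCNnwwEe=8 CCNnwwee=4 CCnnWwEE=4 CCnnWwEe=8 CCnnWwee=4 CCnnwwEE=4 CCnnwwEe=8 CCnnwwee=4 CcNnWwEE=8 CcNnWwEe=16 CcNnWwee=8 CcNnwwEE=8 CcNnwwEe=16 CcNnwwee=8 CcnnWwEE=8 CcnnWwEe=16 CcnnWwee=8 CcnnwwEE=8 CcnnwwEe=16 Ccnnwwee=8 ccNnWwEE=4 ccNnWwEe=8 ccNnWwee=4 ccNnwwEE=4 ccNnwwEe=8 ccNnwwee=4 ccnnWwEE=4 ccnnWwEe=8 ccnnWwee=4 ccnnwwEE=4 ccnnwwEe=8 ccnnwwee=4
cc N_ ww E_ hits 12/256; gcd=4; 12÷4/256÷4 = 3/64

P(cc N_ ww E_) = 3/64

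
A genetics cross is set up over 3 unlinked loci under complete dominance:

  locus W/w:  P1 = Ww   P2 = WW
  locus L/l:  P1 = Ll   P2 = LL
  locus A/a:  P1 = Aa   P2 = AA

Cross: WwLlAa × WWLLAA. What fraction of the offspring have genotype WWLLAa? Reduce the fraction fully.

P(WWLLAa) = 1/8

WwLlAa gametes: WLA×1, WLa×1, WlA×1, Wla×1, wLA×1, wLa×1, wlA×1, wla×1
WWLLAA gametes: WLA×8
WwLlAa×WWLLAA grid (8·8=64): WWLLAA=8 WWLLAa=8 WWLlAA=8 WWLlAa=8 WwLLAA=8 WwLLAa=8 WwLlAA=8 WwLlAa=8
WWLLAa hits 8/64; gcd=8; 8÷8/64÷8 = 1/8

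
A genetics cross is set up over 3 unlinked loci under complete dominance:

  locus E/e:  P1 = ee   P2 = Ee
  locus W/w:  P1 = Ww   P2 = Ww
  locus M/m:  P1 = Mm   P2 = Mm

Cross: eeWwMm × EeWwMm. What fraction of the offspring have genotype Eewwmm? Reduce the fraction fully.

eeWwMm gametes: eWM×2, eWm×2, ewM×2, ewm×2
EeWwMm gametes: EWM×1, EWm×1, EwM×1, Ewm×1, eWM×1, eWm×1, ewM×1, ewm×1
eeWwMm×EeWwMm grid (8·8=64): EeWWMM=2 EeWWMm=4 EeWWmm=2 EeWwMM=4 EeWwMm=8 EeWwmm=4 EewwMM=2 EewwMm=4 Eewwmm=2 eeWWMM=2 eeWWMm=4 eeWWmm=2 eeWwMM=4 eeWwMm=8 eeWwmm=4 eewwMM=2 eewwMm=4 eewwmm=2
Eewwmm hits 2/64; gcd=2; 2÷2/64÷2 = 1/32

P(Eewwmm) = 1/32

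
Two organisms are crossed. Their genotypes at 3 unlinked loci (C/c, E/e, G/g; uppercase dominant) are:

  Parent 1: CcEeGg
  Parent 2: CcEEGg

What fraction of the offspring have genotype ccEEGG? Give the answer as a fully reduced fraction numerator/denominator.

CcEeGg gametes: CEG×1, CEg×1, CeG×1, Ceg×1, cEG×1, cEg×1, ceG×1, ceg×1
CcEEGg gametes: CEG×2, CEg×2, cEG×2, cEg×2
CcEeGg×CcEEGg grid (8·8=64): CCEEGG=2 CCEEGg=4 CCEEgg=2 CCEeGG=2 CCEeGg=4 CCEegg=2 CcEEGG=4 CcEEGg=8 CcEEgg=4 CcEeGG=4 CcEeGg=8 CcEegg=4 ccEEGG=2 ccEEGg=4 ccEEgg=2 ccEeGG=2 ccEeGg=4 ccEegg=2
ccEEGG hits 2/64; gcd=2; 2÷2/64÷2 = 1/32

P(ccEEGG) = 1/32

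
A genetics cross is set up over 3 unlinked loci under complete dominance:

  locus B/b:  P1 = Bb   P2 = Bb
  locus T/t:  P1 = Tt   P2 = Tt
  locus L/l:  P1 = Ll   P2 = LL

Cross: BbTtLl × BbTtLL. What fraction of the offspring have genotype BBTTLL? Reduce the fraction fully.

P(BBTTLL) = 1/32

BbTtLl gametes: BTL×1, BTl×1, BtL×1, Btl×1, bTL×1, bTl×1, btL×1, btl×1
BbTtLL gametes: BTL×2, BtL×2, bTL×2, btL×2
BbTtLl×BbTtLL grid (8·8=64): BBTTLL=2 BBTTLl=2 BBTtLL=4 BBTtLl=4 BBttLL=2 BBttLl=2 BbTTLL=4 BbTTLl=4 BbTtLL=8 BbTtLl=8 BbttLL=4 BbttLl=4 bbTTLL=2 bbTTLl=2 bbTtLL=4 bbTtLl=4 bbttLL=2 bbttLl=2
BBTTLL hits 2/64; gcd=2; 2÷2/64÷2 = 1/32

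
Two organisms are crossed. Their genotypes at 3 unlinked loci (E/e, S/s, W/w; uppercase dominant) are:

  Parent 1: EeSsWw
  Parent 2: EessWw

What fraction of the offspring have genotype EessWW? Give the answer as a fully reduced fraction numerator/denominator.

EeSsWw gametes: ESW×1, ESw×1, EsW×1, Esw×1, eSW×1, eSw×1, esW×1, esw×1
EessWw gametes: EsW×2, Esw×2, esW×2, esw×2
EeSsWw×EessWw grid (8·8=64): EESsWW=2 EESsWw=4 EESsww=2 EEssWW=2 EEssWw=4 EEssww=2 EeSsWW=4 EeSsWw=8 EeSsww=4 EessWW=4 EessWw=8 Eessww=4 eeSsWW=2 eeSsWw=4 eeSsww=2 eessWW=2 eessWw=4 eessww=2
EessWW hits 4/64; gcd=4; 4÷4/64÷4 = 1/16

P(EessWW) = 1/16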